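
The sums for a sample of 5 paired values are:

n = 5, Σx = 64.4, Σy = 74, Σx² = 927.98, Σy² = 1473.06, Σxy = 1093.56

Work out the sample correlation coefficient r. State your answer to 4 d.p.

r = (nΣxy − ΣxΣy) / √[(nΣx² − (Σx)²)(nΣy² − (Σy)²)]
Numerator: 5×1093.56 − 64.4×74 = 702.2
Denominator: √[(4639.9 − 4147.36)(7365.3 − 5476)] = √[492.54 × 1889.3] = 964.6532
r = 702.2 / 964.6532 ≈ 0.7279

0.7279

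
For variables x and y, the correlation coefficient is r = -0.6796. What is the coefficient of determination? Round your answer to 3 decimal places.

r² = (-0.6796)² = 0.462

0.462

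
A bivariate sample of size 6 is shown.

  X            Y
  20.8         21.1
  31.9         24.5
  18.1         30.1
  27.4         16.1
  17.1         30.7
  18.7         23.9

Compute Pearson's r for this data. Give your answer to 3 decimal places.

-0.555

n = 6, ΣX = 134, ΣY = 146.4, ΣX² = 3170.72, ΣY² = 3724.38, ΣXY = 3178.28
nΣXY − ΣXΣY = 19069.68 − 19617.6 = -547.92
nΣX² − (ΣX)² = 19024.32 − 17956 = 1068.32; nΣY² − (ΣY)² = 22346.28 − 21432.96 = 913.32
r = -547.92 / √(1068.32 × 913.32) = -547.92 / 987.7844 ≈ -0.555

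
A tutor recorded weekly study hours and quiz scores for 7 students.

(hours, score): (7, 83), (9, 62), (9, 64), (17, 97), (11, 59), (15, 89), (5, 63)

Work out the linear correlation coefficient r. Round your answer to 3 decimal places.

n = 7, Σx = 73, Σy = 517, Σx² = 871, Σy² = 39609, Σxy = 5663
nΣxy − ΣxΣy = 39641 − 37741 = 1900
nΣx² − (Σx)² = 6097 − 5329 = 768; nΣy² − (Σy)² = 277263 − 267289 = 9974
r = 1900 / √(768 × 9974) = 1900 / 2767.6763 ≈ 0.686

0.686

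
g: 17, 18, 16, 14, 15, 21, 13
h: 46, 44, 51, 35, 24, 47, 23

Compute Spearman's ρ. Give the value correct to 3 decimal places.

Rank g: 5, 6, 4, 2, 3, 7, 1
Rank h: 5, 4, 7, 3, 2, 6, 1
d = rank(g) − rank(h): 0, 2, -3, -1, 1, 1, 0; Σd² = 16
ρ = 1 − 6Σd² / [n(n²−1)] = 1 − 6×16 / (7×48) = 1 − 96/336 ≈ 0.714

0.714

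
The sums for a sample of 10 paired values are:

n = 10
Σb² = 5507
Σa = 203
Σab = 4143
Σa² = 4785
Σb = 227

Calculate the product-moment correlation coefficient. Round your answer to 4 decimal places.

r = (nΣab − ΣaΣb) / √[(nΣa² − (Σa)²)(nΣb² − (Σb)²)]
Numerator: 10×4143 − 203×227 = -4651
Denominator: √[(47850 − 41209)(55070 − 51529)] = √[6641 × 3541] = 4849.3073
r = -4651 / 4849.3073 ≈ -0.9591

-0.9591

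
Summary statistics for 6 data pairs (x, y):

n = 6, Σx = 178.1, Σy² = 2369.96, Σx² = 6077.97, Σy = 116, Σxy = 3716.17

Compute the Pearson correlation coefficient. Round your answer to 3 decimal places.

0.860

r = (nΣxy − ΣxΣy) / √[(nΣx² − (Σx)²)(nΣy² − (Σy)²)]
Numerator: 6×3716.17 − 178.1×116 = 1637.42
Denominator: √[(36467.82 − 31719.61)(14219.76 − 13456)] = √[4748.21 × 763.76] = 1904.3353
r = 1637.42 / 1904.3353 ≈ 0.860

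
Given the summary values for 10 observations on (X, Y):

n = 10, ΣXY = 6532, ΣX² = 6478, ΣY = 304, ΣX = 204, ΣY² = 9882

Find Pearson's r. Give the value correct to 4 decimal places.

r = (nΣXY − ΣXΣY) / √[(nΣX² − (ΣX)²)(nΣY² − (ΣY)²)]
Numerator: 10×6532 − 204×304 = 3304
Denominator: √[(64780 − 41616)(98820 − 92416)] = √[23164 × 6404] = 12179.5836
r = 3304 / 12179.5836 ≈ 0.2713

0.2713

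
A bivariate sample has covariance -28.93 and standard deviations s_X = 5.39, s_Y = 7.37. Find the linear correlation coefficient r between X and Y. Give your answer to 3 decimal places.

r = Cov(X,Y) / (s_X · s_Y) = -28.93 / (5.39 × 7.37)
  = -28.93 / 39.7243 ≈ -0.728

-0.728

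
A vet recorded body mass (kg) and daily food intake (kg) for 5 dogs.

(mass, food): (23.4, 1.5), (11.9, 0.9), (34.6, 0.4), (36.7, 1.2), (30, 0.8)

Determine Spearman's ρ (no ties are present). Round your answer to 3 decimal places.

Rank mass: 2, 1, 4, 5, 3
Rank food: 5, 3, 1, 4, 2
d = rank(mass) − rank(food): -3, -2, 3, 1, 1; Σd² = 24
ρ = 1 − 6Σd² / [n(n²−1)] = 1 − 6×24 / (5×24) = 1 − 144/120 ≈ -0.200

-0.200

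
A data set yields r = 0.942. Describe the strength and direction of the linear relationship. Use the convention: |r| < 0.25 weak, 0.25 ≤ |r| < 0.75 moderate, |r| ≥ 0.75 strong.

strong positive

r = 0.942 > 0 so the relationship is positive.
|r| = 0.942, which falls in the strong range.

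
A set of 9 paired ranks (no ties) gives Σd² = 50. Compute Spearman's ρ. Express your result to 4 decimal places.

0.5833

ρ = 1 − 6Σd² / [n(n²−1)] = 1 − 6×50 / (9×80)
  = 1 − 300/720 = 1 − 0.41667 ≈ 0.5833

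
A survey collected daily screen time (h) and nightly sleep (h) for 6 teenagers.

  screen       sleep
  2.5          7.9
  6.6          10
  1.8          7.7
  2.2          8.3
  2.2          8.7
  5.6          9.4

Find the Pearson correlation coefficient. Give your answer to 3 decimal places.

n = 6, Σx = 20.9, Σy = 52, Σx² = 94.09, Σy² = 454.64, Σxy = 189.65
nΣxy − ΣxΣy = 1137.9 − 1086.8 = 51.1
nΣx² − (Σx)² = 564.54 − 436.81 = 127.73; nΣy² − (Σy)² = 2727.84 − 2704 = 23.84
r = 51.1 / √(127.73 × 23.84) = 51.1 / 55.1823 ≈ 0.926

0.926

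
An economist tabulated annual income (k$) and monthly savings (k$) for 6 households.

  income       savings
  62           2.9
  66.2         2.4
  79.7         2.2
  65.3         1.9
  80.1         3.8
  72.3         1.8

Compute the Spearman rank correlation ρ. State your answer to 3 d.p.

0.143

Rank income: 1, 3, 5, 2, 6, 4
Rank savings: 5, 4, 3, 2, 6, 1
d = rank(income) − rank(savings): -4, -1, 2, 0, 0, 3; Σd² = 30
ρ = 1 − 6Σd² / [n(n²−1)] = 1 − 6×30 / (6×35) = 1 − 180/210 ≈ 0.143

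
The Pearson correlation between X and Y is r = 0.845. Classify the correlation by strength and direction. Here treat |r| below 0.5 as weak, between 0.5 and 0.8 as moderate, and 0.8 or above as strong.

strong positive

r = 0.845 > 0 so the relationship is positive.
|r| = 0.845, which falls in the strong range.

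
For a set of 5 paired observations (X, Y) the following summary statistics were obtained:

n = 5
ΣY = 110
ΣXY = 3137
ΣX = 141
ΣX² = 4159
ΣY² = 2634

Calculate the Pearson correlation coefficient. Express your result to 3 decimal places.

r = (nΣXY − ΣXΣY) / √[(nΣX² − (ΣX)²)(nΣY² − (ΣY)²)]
Numerator: 5×3137 − 141×110 = 175
Denominator: √[(20795 − 19881)(13170 − 12100)] = √[914 × 1070] = 988.9287
r = 175 / 988.9287 ≈ 0.177

0.177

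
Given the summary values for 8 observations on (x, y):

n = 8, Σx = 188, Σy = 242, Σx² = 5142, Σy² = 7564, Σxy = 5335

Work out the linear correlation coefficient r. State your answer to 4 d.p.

-0.8383

r = (nΣxy − ΣxΣy) / √[(nΣx² − (Σx)²)(nΣy² − (Σy)²)]
Numerator: 8×5335 − 188×242 = -2816
Denominator: √[(41136 − 35344)(60512 − 58564)] = √[5792 × 1948] = 3358.9903
r = -2816 / 3358.9903 ≈ -0.8383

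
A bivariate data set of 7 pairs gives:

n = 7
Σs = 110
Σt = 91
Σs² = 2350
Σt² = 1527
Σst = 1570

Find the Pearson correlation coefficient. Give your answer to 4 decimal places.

r = (nΣst − ΣsΣt) / √[(nΣs² − (Σs)²)(nΣt² − (Σt)²)]
Numerator: 7×1570 − 110×91 = 980
Denominator: √[(16450 − 12100)(10689 − 8281)] = √[4350 × 2408] = 3236.4796
r = 980 / 3236.4796 ≈ 0.3028

0.3028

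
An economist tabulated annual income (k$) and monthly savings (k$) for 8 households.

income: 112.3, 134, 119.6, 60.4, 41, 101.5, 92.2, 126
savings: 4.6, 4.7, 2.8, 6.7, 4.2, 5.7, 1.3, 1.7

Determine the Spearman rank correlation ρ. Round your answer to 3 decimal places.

-0.143

Rank income: 5, 8, 6, 2, 1, 4, 3, 7
Rank savings: 5, 6, 3, 8, 4, 7, 1, 2
d = rank(income) − rank(savings): 0, 2, 3, -6, -3, -3, 2, 5; Σd² = 96
ρ = 1 − 6Σd² / [n(n²−1)] = 1 − 6×96 / (8×63) = 1 − 576/504 ≈ -0.143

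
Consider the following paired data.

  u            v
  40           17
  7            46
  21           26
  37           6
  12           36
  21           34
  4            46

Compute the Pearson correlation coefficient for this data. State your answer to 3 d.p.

n = 7, Σu = 142, Σv = 211, Σu² = 4060, Σv² = 7685, Σuv = 3100
nΣuv − ΣuΣv = 21700 − 29962 = -8262
nΣu² − (Σu)² = 28420 − 20164 = 8256; nΣv² − (Σv)² = 53795 − 44521 = 9274
r = -8262 / √(8256 × 9274) = -8262 / 8750.2082 ≈ -0.944

-0.944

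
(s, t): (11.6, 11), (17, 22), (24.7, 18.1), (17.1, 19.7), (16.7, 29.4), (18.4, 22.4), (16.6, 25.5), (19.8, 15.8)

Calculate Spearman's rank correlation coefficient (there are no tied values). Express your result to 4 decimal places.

-0.2143

Rank s: 1, 4, 8, 5, 3, 6, 2, 7
Rank t: 1, 5, 3, 4, 8, 6, 7, 2
d = rank(s) − rank(t): 0, -1, 5, 1, -5, 0, -5, 5; Σd² = 102
ρ = 1 − 6Σd² / [n(n²−1)] = 1 − 6×102 / (8×63) = 1 − 612/504 ≈ -0.2143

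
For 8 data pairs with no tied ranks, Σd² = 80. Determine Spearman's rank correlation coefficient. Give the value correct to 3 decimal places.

0.048

ρ = 1 − 6Σd² / [n(n²−1)] = 1 − 6×80 / (8×63)
  = 1 − 480/504 = 1 − 0.9524 ≈ 0.048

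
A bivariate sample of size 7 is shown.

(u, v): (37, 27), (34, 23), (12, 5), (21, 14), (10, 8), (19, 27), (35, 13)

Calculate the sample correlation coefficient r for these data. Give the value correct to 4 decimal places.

0.6158

n = 7, Σu = 168, Σv = 117, Σu² = 4796, Σv² = 2441, Σuv = 3183
nΣuv − ΣuΣv = 22281 − 19656 = 2625
nΣu² − (Σu)² = 33572 − 28224 = 5348; nΣv² − (Σv)² = 17087 − 13689 = 3398
r = 2625 / √(5348 × 3398) = 2625 / 4262.9220 ≈ 0.6158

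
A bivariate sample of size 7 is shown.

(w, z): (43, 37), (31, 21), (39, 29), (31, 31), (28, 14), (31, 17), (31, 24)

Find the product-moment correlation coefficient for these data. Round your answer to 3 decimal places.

n = 7, Σw = 234, Σz = 173, Σw² = 7998, Σz² = 4673, Σwz = 5997
nΣwz − ΣwΣz = 41979 − 40482 = 1497
nΣw² − (Σw)² = 55986 − 54756 = 1230; nΣz² − (Σz)² = 32711 − 29929 = 2782
r = 1497 / √(1230 × 2782) = 1497 / 1849.8270 ≈ 0.809

0.809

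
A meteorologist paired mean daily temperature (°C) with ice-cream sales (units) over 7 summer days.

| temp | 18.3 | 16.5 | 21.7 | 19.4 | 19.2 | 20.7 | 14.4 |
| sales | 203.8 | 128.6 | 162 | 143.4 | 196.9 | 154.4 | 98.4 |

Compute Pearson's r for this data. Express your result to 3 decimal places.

0.570

n = 7, Σx = 130.2, Σy = 1087.5, Σx² = 2458.88, Σy² = 177171.49, Σxy = 20542.32
nΣxy − ΣxΣy = 143796.24 − 141592.5 = 2203.74
nΣx² − (Σx)² = 17212.16 − 16952.04 = 260.12; nΣy² − (Σy)² = 1240200.43 − 1182656.25 = 57544.18
r = 2203.74 / √(260.12 × 57544.18) = 2203.74 / 3868.9006 ≈ 0.570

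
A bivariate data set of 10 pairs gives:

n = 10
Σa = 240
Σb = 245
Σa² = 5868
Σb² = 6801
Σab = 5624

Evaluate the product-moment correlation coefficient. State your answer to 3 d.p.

r = (nΣab − ΣaΣb) / √[(nΣa² − (Σa)²)(nΣb² − (Σb)²)]
Numerator: 10×5624 − 240×245 = -2560
Denominator: √[(58680 − 57600)(68010 − 60025)] = √[1080 × 7985] = 2936.6307
r = -2560 / 2936.6307 ≈ -0.872

-0.872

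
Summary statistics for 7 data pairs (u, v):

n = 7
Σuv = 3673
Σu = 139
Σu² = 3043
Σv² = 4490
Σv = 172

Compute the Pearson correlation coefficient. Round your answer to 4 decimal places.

0.9431

r = (nΣuv − ΣuΣv) / √[(nΣu² − (Σu)²)(nΣv² − (Σv)²)]
Numerator: 7×3673 − 139×172 = 1803
Denominator: √[(21301 − 19321)(31430 − 29584)] = √[1980 × 1846] = 1911.8264
r = 1803 / 1911.8264 ≈ 0.9431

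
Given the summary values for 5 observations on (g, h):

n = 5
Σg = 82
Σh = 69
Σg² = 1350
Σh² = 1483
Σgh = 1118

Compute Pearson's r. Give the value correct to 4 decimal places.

r = (nΣgh − ΣgΣh) / √[(nΣg² − (Σg)²)(nΣh² − (Σh)²)]
Numerator: 5×1118 − 82×69 = -68
Denominator: √[(6750 − 6724)(7415 − 4761)] = √[26 × 2654] = 262.6861
r = -68 / 262.6861 ≈ -0.2589

-0.2589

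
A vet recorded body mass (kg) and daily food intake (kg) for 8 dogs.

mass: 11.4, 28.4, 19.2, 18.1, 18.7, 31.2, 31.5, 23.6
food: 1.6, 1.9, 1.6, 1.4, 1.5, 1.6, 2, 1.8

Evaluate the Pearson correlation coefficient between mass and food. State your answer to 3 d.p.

n = 8, Σx = 182.1, Σy = 13.4, Σx² = 4505.11, Σy² = 22.74, Σxy = 311.71
nΣxy − ΣxΣy = 2493.68 − 2440.14 = 53.54
nΣx² − (Σx)² = 36040.88 − 33160.41 = 2880.47; nΣy² − (Σy)² = 181.92 − 179.56 = 2.36
r = 53.54 / √(2880.47 × 2.36) = 53.54 / 82.4494 ≈ 0.649

0.649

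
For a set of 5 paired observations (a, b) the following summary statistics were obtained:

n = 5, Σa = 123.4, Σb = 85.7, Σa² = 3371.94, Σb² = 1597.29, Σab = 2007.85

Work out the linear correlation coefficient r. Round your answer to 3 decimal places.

r = (nΣab − ΣaΣb) / √[(nΣa² − (Σa)²)(nΣb² − (Σb)²)]
Numerator: 5×2007.85 − 123.4×85.7 = -536.13
Denominator: √[(16859.7 − 15227.56)(7986.45 − 7344.49)] = √[1632.14 × 641.96] = 1023.6057
r = -536.13 / 1023.6057 ≈ -0.524

-0.524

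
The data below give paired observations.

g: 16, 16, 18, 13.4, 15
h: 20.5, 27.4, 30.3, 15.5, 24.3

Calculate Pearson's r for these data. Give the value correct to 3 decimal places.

n = 5, Σg = 78.4, Σh = 118, Σg² = 1240.56, Σh² = 2919.84, Σgh = 1884
nΣgh − ΣgΣh = 9420 − 9251.2 = 168.8
nΣg² − (Σg)² = 6202.8 − 6146.56 = 56.24; nΣh² − (Σh)² = 14599.2 − 13924 = 675.2
r = 168.8 / √(56.24 × 675.2) = 168.8 / 194.8673 ≈ 0.866

0.866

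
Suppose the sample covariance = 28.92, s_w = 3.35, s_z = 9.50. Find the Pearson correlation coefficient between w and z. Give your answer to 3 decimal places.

0.909

r = Cov(w,z) / (s_w · s_z) = 28.92 / (3.35 × 9.50)
  = 28.92 / 31.8250 ≈ 0.909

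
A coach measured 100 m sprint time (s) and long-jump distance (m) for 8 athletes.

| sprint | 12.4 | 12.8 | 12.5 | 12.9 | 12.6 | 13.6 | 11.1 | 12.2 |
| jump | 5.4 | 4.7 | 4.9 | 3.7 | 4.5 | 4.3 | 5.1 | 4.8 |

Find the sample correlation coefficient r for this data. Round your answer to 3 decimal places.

n = 8, Σx = 100.1, Σy = 37.4, Σx² = 1256.03, Σy² = 176.74, Σxy = 466.45
nΣxy − ΣxΣy = 3731.6 − 3743.74 = -12.14
nΣx² − (Σx)² = 10048.24 − 10020.01 = 28.23; nΣy² − (Σy)² = 1413.92 − 1398.76 = 15.16
r = -12.14 / √(28.23 × 15.16) = -12.14 / 20.6874 ≈ -0.587

-0.587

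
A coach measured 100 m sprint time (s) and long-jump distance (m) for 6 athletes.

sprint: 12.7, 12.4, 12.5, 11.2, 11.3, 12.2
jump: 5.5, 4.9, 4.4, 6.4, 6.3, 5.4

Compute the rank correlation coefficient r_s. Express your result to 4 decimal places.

-0.6571

Rank sprint: 6, 4, 5, 1, 2, 3
Rank jump: 4, 2, 1, 6, 5, 3
d = rank(sprint) − rank(jump): 2, 2, 4, -5, -3, 0; Σd² = 58
ρ = 1 − 6Σd² / [n(n²−1)] = 1 − 6×58 / (6×35) = 1 − 348/210 ≈ -0.6571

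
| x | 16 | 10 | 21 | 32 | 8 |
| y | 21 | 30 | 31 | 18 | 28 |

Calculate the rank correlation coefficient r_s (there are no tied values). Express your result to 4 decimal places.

-0.3000

Rank x: 3, 2, 4, 5, 1
Rank y: 2, 4, 5, 1, 3
d = rank(x) − rank(y): 1, -2, -1, 4, -2; Σd² = 26
ρ = 1 − 6Σd² / [n(n²−1)] = 1 − 6×26 / (5×24) = 1 − 156/120 ≈ -0.3000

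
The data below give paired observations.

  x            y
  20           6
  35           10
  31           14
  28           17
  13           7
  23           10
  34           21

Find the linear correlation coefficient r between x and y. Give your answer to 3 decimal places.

0.687

n = 7, Σx = 184, Σy = 85, Σx² = 5224, Σy² = 1211, Σxy = 2415
nΣxy − ΣxΣy = 16905 − 15640 = 1265
nΣx² − (Σx)² = 36568 − 33856 = 2712; nΣy² − (Σy)² = 8477 − 7225 = 1252
r = 1265 / √(2712 × 1252) = 1265 / 1842.6676 ≈ 0.687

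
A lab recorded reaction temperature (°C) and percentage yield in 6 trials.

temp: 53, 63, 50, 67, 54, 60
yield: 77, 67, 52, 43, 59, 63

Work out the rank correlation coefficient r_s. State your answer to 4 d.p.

Rank temp: 2, 5, 1, 6, 3, 4
Rank yield: 6, 5, 2, 1, 3, 4
d = rank(temp) − rank(yield): -4, 0, -1, 5, 0, 0; Σd² = 42
ρ = 1 − 6Σd² / [n(n²−1)] = 1 − 6×42 / (6×35) = 1 − 252/210 ≈ -0.2000

-0.2000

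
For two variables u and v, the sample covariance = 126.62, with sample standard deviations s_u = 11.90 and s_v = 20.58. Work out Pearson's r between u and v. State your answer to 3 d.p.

r = Cov(u,v) / (s_u · s_v) = 126.62 / (11.90 × 20.58)
  = 126.62 / 244.9020 ≈ 0.517

0.517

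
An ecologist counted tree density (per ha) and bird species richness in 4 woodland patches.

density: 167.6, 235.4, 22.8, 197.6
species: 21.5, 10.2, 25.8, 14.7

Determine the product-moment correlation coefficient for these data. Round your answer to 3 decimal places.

n = 4, Σx = 623.4, Σy = 72.2, Σx² = 123068.52, Σy² = 1448.02, Σxy = 9497.44
nΣxy − ΣxΣy = 37989.76 − 45009.48 = -7019.72
nΣx² − (Σx)² = 492274.08 − 388627.56 = 103646.52; nΣy² − (Σy)² = 5792.08 − 5212.84 = 579.24
r = -7019.72 / √(103646.52 × 579.24) = -7019.72 / 7748.3037 ≈ -0.906

-0.906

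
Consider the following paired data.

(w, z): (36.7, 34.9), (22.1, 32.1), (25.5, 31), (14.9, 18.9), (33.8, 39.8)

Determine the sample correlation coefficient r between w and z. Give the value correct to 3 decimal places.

n = 5, Σw = 133, Σz = 156.7, Σw² = 3850, Σz² = 5150.67, Σwz = 4407.59
nΣwz − ΣwΣz = 22037.95 − 20841.1 = 1196.85
nΣw² − (Σw)² = 19250 − 17689 = 1561; nΣz² − (Σz)² = 25753.35 − 24554.89 = 1198.46
r = 1196.85 / √(1561 × 1198.46) = 1196.85 / 1367.7705 ≈ 0.875

0.875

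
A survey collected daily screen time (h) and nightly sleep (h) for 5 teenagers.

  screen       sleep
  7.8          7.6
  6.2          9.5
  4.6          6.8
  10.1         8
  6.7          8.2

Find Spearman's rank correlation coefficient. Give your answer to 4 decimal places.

0.1000

Rank screen: 4, 2, 1, 5, 3
Rank sleep: 2, 5, 1, 3, 4
d = rank(screen) − rank(sleep): 2, -3, 0, 2, -1; Σd² = 18
ρ = 1 − 6Σd² / [n(n²−1)] = 1 − 6×18 / (5×24) = 1 − 108/120 ≈ 0.1000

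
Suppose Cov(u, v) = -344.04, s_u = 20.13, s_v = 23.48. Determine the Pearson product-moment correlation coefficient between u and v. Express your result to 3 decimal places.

-0.728

r = Cov(u,v) / (s_u · s_v) = -344.04 / (20.13 × 23.48)
  = -344.04 / 472.6524 ≈ -0.728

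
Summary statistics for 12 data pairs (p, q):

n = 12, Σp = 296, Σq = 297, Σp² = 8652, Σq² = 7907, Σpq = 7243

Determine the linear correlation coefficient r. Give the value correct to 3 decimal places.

-0.096

r = (nΣpq − ΣpΣq) / √[(nΣp² − (Σp)²)(nΣq² − (Σq)²)]
Numerator: 12×7243 − 296×297 = -996
Denominator: √[(103824 − 87616)(94884 − 88209)] = √[16208 × 6675] = 10401.3653
r = -996 / 10401.3653 ≈ -0.096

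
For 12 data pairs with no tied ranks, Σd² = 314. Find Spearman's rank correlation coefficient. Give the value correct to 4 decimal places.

-0.0979

ρ = 1 − 6Σd² / [n(n²−1)] = 1 − 6×314 / (12×143)
  = 1 − 1884/1716 = 1 − 1.09790 ≈ -0.0979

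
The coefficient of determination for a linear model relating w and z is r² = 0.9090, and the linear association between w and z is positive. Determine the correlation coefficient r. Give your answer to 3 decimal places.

0.953

|r| = √0.9090 = 0.953
The association is positive, so r = 0.953.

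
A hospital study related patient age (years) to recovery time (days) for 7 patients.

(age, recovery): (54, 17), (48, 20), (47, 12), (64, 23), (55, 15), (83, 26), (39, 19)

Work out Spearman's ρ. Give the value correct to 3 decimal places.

0.571

Rank age: 4, 3, 2, 6, 5, 7, 1
Rank recovery: 3, 5, 1, 6, 2, 7, 4
d = rank(age) − rank(recovery): 1, -2, 1, 0, 3, 0, -3; Σd² = 24
ρ = 1 − 6Σd² / [n(n²−1)] = 1 − 6×24 / (7×48) = 1 − 144/336 ≈ 0.571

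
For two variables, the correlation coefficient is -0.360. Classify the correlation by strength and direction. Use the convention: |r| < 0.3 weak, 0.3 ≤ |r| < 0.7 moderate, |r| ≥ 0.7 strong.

r = -0.360 < 0 so the relationship is negative.
|r| = 0.360, which falls in the moderate range.

moderate negative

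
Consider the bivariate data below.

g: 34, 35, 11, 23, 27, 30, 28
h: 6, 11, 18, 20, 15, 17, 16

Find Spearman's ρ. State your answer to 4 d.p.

Rank g: 6, 7, 1, 2, 3, 5, 4
Rank h: 1, 2, 6, 7, 3, 5, 4
d = rank(g) − rank(h): 5, 5, -5, -5, 0, 0, 0; Σd² = 100
ρ = 1 − 6Σd² / [n(n²−1)] = 1 − 6×100 / (7×48) = 1 − 600/336 ≈ -0.7857

-0.7857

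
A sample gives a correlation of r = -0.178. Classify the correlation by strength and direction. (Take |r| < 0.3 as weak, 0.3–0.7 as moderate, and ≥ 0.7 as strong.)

weak negative

r = -0.178 < 0 so the relationship is negative.
|r| = 0.178, which falls in the weak range.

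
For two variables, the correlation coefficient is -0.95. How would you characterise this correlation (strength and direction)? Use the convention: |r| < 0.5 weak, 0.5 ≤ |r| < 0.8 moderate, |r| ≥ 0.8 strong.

r = -0.95 < 0 so the relationship is negative.
|r| = 0.95, which falls in the strong range.

strong negative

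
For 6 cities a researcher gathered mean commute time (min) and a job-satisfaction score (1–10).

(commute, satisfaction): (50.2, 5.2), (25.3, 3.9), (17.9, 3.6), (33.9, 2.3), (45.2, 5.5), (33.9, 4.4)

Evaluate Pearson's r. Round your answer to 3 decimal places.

n = 6, Σx = 206.4, Σy = 24.9, Σx² = 7822, Σy² = 110.11, Σxy = 899.88
nΣxy − ΣxΣy = 5399.28 − 5139.36 = 259.92
nΣx² − (Σx)² = 46932 − 42600.96 = 4331.04; nΣy² − (Σy)² = 660.66 − 620.01 = 40.65
r = 259.92 / √(4331.04 × 40.65) = 259.92 / 419.5912 ≈ 0.619

0.619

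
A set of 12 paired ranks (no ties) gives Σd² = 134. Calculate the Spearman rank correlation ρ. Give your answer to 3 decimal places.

ρ = 1 − 6Σd² / [n(n²−1)] = 1 − 6×134 / (12×143)
  = 1 − 804/1716 = 1 − 0.4685 ≈ 0.531

0.531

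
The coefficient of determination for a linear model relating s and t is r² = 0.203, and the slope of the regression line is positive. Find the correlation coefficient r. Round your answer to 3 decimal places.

0.451

|r| = √0.203 = 0.451
The association is positive, so r = 0.451.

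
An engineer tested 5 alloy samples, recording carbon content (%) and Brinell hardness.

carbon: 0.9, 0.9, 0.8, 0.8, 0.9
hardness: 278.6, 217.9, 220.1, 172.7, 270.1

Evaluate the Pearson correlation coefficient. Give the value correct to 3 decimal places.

0.749

n = 5, Σx = 4.3, Σy = 1159.4, Σx² = 3.71, Σy² = 276321.68, Σxy = 1004.18
nΣxy − ΣxΣy = 5020.9 − 4985.42 = 35.48
nΣx² − (Σx)² = 18.55 − 18.49 = 0.06; nΣy² − (Σy)² = 1381608.4 − 1344208.36 = 37400.04
r = 35.48 / √(0.06 × 37400.04) = 35.48 / 47.3709 ≈ 0.749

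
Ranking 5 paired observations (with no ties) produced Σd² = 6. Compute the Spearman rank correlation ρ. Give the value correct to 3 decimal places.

0.700

ρ = 1 − 6Σd² / [n(n²−1)] = 1 − 6×6 / (5×24)
  = 1 − 36/120 = 1 − 0.3000 ≈ 0.700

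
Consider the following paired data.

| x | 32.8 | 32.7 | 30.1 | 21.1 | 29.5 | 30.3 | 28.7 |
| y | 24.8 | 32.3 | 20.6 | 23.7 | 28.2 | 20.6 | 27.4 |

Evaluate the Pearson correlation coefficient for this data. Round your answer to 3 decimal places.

n = 7, Σx = 205.2, Σy = 177.6, Σx² = 6108.38, Σy² = 4614.74, Σxy = 5232.24
nΣxy − ΣxΣy = 36625.68 − 36443.52 = 182.16
nΣx² − (Σx)² = 42758.66 − 42107.04 = 651.62; nΣy² − (Σy)² = 32303.18 − 31541.76 = 761.42
r = 182.16 / √(651.62 × 761.42) = 182.16 / 704.3838 ≈ 0.259

0.259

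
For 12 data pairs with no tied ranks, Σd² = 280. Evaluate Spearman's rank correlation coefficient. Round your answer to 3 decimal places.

0.021

ρ = 1 − 6Σd² / [n(n²−1)] = 1 − 6×280 / (12×143)
  = 1 − 1680/1716 = 1 − 0.9790 ≈ 0.021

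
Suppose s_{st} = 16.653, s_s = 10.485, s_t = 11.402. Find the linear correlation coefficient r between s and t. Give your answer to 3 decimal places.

0.139

r = Cov(s,t) / (s_s · s_t) = 16.653 / (10.485 × 11.402)
  = 16.653 / 119.5500 ≈ 0.139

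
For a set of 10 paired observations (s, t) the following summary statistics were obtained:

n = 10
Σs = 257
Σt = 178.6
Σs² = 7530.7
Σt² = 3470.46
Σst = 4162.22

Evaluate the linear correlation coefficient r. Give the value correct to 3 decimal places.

r = (nΣst − ΣsΣt) / √[(nΣs² − (Σs)²)(nΣt² − (Σt)²)]
Numerator: 10×4162.22 − 257×178.6 = -4278
Denominator: √[(75307 − 66049)(34704.6 − 31897.96)] = √[9258 × 2806.64] = 5097.4379
r = -4278 / 5097.4379 ≈ -0.839

-0.839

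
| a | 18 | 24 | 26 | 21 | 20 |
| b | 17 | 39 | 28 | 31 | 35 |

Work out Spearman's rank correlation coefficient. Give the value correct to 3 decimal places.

0.300

Rank a: 1, 4, 5, 3, 2
Rank b: 1, 5, 2, 3, 4
d = rank(a) − rank(b): 0, -1, 3, 0, -2; Σd² = 14
ρ = 1 − 6Σd² / [n(n²−1)] = 1 − 6×14 / (5×24) = 1 − 84/120 ≈ 0.300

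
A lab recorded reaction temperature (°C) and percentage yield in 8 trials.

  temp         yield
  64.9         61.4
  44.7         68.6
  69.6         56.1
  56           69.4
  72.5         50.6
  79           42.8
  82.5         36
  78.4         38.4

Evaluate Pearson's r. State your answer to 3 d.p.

-0.934

n = 8, Σx = 547.6, Σy = 423.3, Σx² = 38640.32, Σy² = 23602.25, Σxy = 27872.5
nΣxy − ΣxΣy = 222980 − 231799.08 = -8819.08
nΣx² − (Σx)² = 309122.56 − 299865.76 = 9256.8; nΣy² − (Σy)² = 188818 − 179182.89 = 9635.11
r = -8819.08 / √(9256.8 × 9635.11) = -8819.08 / 9444.0609 ≈ -0.934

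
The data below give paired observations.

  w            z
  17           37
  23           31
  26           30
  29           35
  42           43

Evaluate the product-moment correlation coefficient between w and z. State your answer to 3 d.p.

0.622

n = 5, Σw = 137, Σz = 176, Σw² = 4099, Σz² = 6304, Σwz = 4943
nΣwz − ΣwΣz = 24715 − 24112 = 603
nΣw² − (Σw)² = 20495 − 18769 = 1726; nΣz² − (Σz)² = 31520 − 30976 = 544
r = 603 / √(1726 × 544) = 603 / 968.9912 ≈ 0.622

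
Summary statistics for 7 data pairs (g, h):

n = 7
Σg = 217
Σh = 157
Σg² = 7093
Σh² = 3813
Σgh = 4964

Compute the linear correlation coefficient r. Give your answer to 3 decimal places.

0.297

r = (nΣgh − ΣgΣh) / √[(nΣg² − (Σg)²)(nΣh² − (Σh)²)]
Numerator: 7×4964 − 217×157 = 679
Denominator: √[(49651 − 47089)(26691 − 24649)] = √[2562 × 2042] = 2287.2700
r = 679 / 2287.2700 ≈ 0.297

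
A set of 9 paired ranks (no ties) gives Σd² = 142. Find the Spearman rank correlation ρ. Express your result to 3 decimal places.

-0.183

ρ = 1 − 6Σd² / [n(n²−1)] = 1 − 6×142 / (9×80)
  = 1 − 852/720 = 1 − 1.1833 ≈ -0.183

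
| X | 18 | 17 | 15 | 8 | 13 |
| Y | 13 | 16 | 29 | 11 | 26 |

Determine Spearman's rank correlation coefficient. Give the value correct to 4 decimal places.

0.1000

Rank X: 5, 4, 3, 1, 2
Rank Y: 2, 3, 5, 1, 4
d = rank(X) − rank(Y): 3, 1, -2, 0, -2; Σd² = 18
ρ = 1 − 6Σd² / [n(n²−1)] = 1 − 6×18 / (5×24) = 1 − 108/120 ≈ 0.1000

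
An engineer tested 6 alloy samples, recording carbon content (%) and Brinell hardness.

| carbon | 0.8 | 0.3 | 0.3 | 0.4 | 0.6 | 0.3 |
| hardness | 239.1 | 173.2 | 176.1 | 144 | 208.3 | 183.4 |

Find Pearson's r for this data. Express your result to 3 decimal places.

0.821

n = 6, Σx = 2.7, Σy = 1124.1, Σx² = 1.43, Σy² = 215938.71, Σxy = 533.67
nΣxy − ΣxΣy = 3202.02 − 3035.07 = 166.95
nΣx² − (Σx)² = 8.58 − 7.29 = 1.29; nΣy² − (Σy)² = 1295632.26 − 1263600.81 = 32031.45
r = 166.95 / √(1.29 × 32031.45) = 166.95 / 203.2746 ≈ 0.821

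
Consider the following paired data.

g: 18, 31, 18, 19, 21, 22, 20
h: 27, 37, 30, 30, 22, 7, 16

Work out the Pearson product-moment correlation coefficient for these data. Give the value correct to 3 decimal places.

n = 7, Σg = 149, Σh = 169, Σg² = 3295, Σh² = 4687, Σgh = 3679
nΣgh − ΣgΣh = 25753 − 25181 = 572
nΣg² − (Σg)² = 23065 − 22201 = 864; nΣh² − (Σh)² = 32809 − 28561 = 4248
r = 572 / √(864 × 4248) = 572 / 1915.7954 ≈ 0.299

0.299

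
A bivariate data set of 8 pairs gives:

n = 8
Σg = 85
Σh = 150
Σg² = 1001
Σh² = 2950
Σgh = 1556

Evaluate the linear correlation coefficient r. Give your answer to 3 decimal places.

r = (nΣgh − ΣgΣh) / √[(nΣg² − (Σg)²)(nΣh² − (Σh)²)]
Numerator: 8×1556 − 85×150 = -302
Denominator: √[(8008 − 7225)(23600 − 22500)] = √[783 × 1100] = 928.0625
r = -302 / 928.0625 ≈ -0.325

-0.325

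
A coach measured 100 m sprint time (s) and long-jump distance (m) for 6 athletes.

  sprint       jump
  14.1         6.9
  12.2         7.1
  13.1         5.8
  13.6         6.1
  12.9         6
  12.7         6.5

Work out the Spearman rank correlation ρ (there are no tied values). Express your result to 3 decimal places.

Rank sprint: 6, 1, 4, 5, 3, 2
Rank jump: 5, 6, 1, 3, 2, 4
d = rank(sprint) − rank(jump): 1, -5, 3, 2, 1, -2; Σd² = 44
ρ = 1 − 6Σd² / [n(n²−1)] = 1 − 6×44 / (6×35) = 1 − 264/210 ≈ -0.257

-0.257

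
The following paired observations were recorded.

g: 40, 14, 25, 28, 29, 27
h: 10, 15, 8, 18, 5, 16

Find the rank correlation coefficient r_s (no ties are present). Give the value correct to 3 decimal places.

-0.200

Rank g: 6, 1, 2, 4, 5, 3
Rank h: 3, 4, 2, 6, 1, 5
d = rank(g) − rank(h): 3, -3, 0, -2, 4, -2; Σd² = 42
ρ = 1 − 6Σd² / [n(n²−1)] = 1 − 6×42 / (6×35) = 1 − 252/210 ≈ -0.200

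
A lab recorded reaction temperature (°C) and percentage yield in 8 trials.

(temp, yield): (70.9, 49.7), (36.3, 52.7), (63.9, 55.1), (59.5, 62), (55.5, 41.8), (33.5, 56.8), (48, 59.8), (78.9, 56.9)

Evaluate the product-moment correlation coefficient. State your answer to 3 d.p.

-0.054

n = 8, Σx = 446.5, Σy = 434.8, Σx² = 26699.67, Σy² = 23914.52, Σxy = 24229.14
nΣxy − ΣxΣy = 193833.12 − 194138.2 = -305.08
nΣx² − (Σx)² = 213597.36 − 199362.25 = 14235.11; nΣy² − (Σy)² = 191316.16 − 189051.04 = 2265.12
r = -305.08 / √(14235.11 × 2265.12) = -305.08 / 5678.4005 ≈ -0.054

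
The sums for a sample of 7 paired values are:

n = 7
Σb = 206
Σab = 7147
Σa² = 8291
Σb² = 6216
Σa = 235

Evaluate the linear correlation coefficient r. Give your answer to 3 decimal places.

r = (nΣab − ΣaΣb) / √[(nΣa² − (Σa)²)(nΣb² − (Σb)²)]
Numerator: 7×7147 − 235×206 = 1619
Denominator: √[(58037 − 55225)(43512 − 42436)] = √[2812 × 1076] = 1739.4574
r = 1619 / 1739.4574 ≈ 0.931

0.931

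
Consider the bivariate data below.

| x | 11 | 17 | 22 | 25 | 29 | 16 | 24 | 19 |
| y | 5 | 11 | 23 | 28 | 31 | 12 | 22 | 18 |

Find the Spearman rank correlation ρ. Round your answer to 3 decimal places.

Rank x: 1, 3, 5, 7, 8, 2, 6, 4
Rank y: 1, 2, 6, 7, 8, 3, 5, 4
d = rank(x) − rank(y): 0, 1, -1, 0, 0, -1, 1, 0; Σd² = 4
ρ = 1 − 6Σd² / [n(n²−1)] = 1 − 6×4 / (8×63) = 1 − 24/504 ≈ 0.952

0.952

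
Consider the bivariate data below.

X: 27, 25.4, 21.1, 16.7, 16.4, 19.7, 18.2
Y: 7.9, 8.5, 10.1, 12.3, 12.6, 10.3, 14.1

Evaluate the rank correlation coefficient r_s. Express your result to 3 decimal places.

-0.893

Rank X: 7, 6, 5, 2, 1, 4, 3
Rank Y: 1, 2, 3, 5, 6, 4, 7
d = rank(X) − rank(Y): 6, 4, 2, -3, -5, 0, -4; Σd² = 106
ρ = 1 − 6Σd² / [n(n²−1)] = 1 − 6×106 / (7×48) = 1 − 636/336 ≈ -0.893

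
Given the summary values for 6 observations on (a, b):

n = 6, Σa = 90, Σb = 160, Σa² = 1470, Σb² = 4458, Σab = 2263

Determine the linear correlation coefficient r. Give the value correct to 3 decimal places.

r = (nΣab − ΣaΣb) / √[(nΣa² − (Σa)²)(nΣb² − (Σb)²)]
Numerator: 6×2263 − 90×160 = -822
Denominator: √[(8820 − 8100)(26748 − 25600)] = √[720 × 1148] = 909.1535
r = -822 / 909.1535 ≈ -0.904

-0.904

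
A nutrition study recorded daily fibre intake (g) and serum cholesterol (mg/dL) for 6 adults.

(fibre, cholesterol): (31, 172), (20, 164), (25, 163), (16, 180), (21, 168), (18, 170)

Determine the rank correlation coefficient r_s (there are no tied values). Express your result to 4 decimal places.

-0.3714

Rank fibre: 6, 3, 5, 1, 4, 2
Rank cholesterol: 5, 2, 1, 6, 3, 4
d = rank(fibre) − rank(cholesterol): 1, 1, 4, -5, 1, -2; Σd² = 48
ρ = 1 − 6Σd² / [n(n²−1)] = 1 − 6×48 / (6×35) = 1 − 288/210 ≈ -0.3714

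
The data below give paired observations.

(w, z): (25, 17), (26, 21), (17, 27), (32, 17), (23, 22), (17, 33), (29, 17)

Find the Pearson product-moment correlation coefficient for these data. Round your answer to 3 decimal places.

-0.889

n = 7, Σw = 169, Σz = 154, Σw² = 4273, Σz² = 3610, Σwz = 3534
nΣwz − ΣwΣz = 24738 − 26026 = -1288
nΣw² − (Σw)² = 29911 − 28561 = 1350; nΣz² − (Σz)² = 25270 − 23716 = 1554
r = -1288 / √(1350 × 1554) = -1288 / 1448.4129 ≈ -0.889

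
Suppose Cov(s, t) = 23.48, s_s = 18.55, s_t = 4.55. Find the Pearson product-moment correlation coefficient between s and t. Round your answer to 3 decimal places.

r = Cov(s,t) / (s_s · s_t) = 23.48 / (18.55 × 4.55)
  = 23.48 / 84.4025 ≈ 0.278

0.278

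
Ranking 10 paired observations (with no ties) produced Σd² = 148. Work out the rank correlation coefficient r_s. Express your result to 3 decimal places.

0.103

ρ = 1 − 6Σd² / [n(n²−1)] = 1 − 6×148 / (10×99)
  = 1 − 888/990 = 1 − 0.8970 ≈ 0.103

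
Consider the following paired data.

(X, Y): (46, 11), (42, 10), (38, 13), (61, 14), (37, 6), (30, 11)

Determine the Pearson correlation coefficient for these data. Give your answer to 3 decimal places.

0.503

n = 6, ΣX = 254, ΣY = 65, ΣX² = 11314, ΣY² = 743, ΣXY = 2826
nΣXY − ΣXΣY = 16956 − 16510 = 446
nΣX² − (ΣX)² = 67884 − 64516 = 3368; nΣY² − (ΣY)² = 4458 − 4225 = 233
r = 446 / √(3368 × 233) = 446 / 885.8578 ≈ 0.503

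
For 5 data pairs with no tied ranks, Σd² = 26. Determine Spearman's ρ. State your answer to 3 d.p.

-0.300

ρ = 1 − 6Σd² / [n(n²−1)] = 1 − 6×26 / (5×24)
  = 1 − 156/120 = 1 − 1.3000 ≈ -0.300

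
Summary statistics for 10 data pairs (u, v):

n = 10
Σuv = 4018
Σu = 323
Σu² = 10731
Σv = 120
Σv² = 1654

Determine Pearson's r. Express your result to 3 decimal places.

0.562

r = (nΣuv − ΣuΣv) / √[(nΣu² − (Σu)²)(nΣv² − (Σv)²)]
Numerator: 10×4018 − 323×120 = 1420
Denominator: √[(107310 − 104329)(16540 − 14400)] = √[2981 × 2140] = 2525.7355
r = 1420 / 2525.7355 ≈ 0.562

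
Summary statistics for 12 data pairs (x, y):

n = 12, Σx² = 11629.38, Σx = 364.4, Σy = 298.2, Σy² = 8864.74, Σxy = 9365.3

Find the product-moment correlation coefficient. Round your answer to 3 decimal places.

0.342

r = (nΣxy − ΣxΣy) / √[(nΣx² − (Σx)²)(nΣy² − (Σy)²)]
Numerator: 12×9365.3 − 364.4×298.2 = 3719.52
Denominator: √[(139552.56 − 132787.36)(106376.88 − 88923.24)] = √[6765.2 × 17453.64] = 10866.3409
r = 3719.52 / 10866.3409 ≈ 0.342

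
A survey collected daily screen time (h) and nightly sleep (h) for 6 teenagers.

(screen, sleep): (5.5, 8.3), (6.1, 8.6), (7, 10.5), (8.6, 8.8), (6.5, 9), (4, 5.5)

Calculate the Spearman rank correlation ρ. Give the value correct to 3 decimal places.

Rank screen: 2, 3, 5, 6, 4, 1
Rank sleep: 2, 3, 6, 4, 5, 1
d = rank(screen) − rank(sleep): 0, 0, -1, 2, -1, 0; Σd² = 6
ρ = 1 − 6Σd² / [n(n²−1)] = 1 − 6×6 / (6×35) = 1 − 36/210 ≈ 0.829

0.829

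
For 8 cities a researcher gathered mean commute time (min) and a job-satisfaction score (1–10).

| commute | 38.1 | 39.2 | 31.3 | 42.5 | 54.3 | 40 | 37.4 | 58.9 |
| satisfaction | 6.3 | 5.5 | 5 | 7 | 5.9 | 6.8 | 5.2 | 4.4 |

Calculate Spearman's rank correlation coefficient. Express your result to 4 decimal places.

Rank commute: 3, 4, 1, 6, 7, 5, 2, 8
Rank satisfaction: 6, 4, 2, 8, 5, 7, 3, 1
d = rank(commute) − rank(satisfaction): -3, 0, -1, -2, 2, -2, -1, 7; Σd² = 72
ρ = 1 − 6Σd² / [n(n²−1)] = 1 − 6×72 / (8×63) = 1 − 432/504 ≈ 0.1429

0.1429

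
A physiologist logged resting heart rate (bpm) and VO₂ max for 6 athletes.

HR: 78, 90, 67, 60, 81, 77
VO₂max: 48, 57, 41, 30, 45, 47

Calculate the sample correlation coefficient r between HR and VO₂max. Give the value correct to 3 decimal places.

0.955

n = 6, Σx = 453, Σy = 268, Σx² = 34763, Σy² = 12368, Σxy = 20685
nΣxy − ΣxΣy = 124110 − 121404 = 2706
nΣx² − (Σx)² = 208578 − 205209 = 3369; nΣy² − (Σy)² = 74208 − 71824 = 2384
r = 2706 / √(3369 × 2384) = 2706 / 2834.0247 ≈ 0.955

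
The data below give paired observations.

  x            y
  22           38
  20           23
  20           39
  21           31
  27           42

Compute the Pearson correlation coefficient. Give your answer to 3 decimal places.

0.618

n = 5, Σx = 110, Σy = 173, Σx² = 2454, Σy² = 6219, Σxy = 3861
nΣxy − ΣxΣy = 19305 − 19030 = 275
nΣx² − (Σx)² = 12270 − 12100 = 170; nΣy² − (Σy)² = 31095 − 29929 = 1166
r = 275 / √(170 × 1166) = 275 / 445.2190 ≈ 0.618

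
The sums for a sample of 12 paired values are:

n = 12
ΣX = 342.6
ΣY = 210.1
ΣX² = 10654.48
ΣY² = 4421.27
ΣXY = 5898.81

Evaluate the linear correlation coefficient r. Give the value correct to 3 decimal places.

-0.124

r = (nΣXY − ΣXΣY) / √[(nΣX² − (ΣX)²)(nΣY² − (ΣY)²)]
Numerator: 12×5898.81 − 342.6×210.1 = -1194.54
Denominator: √[(127853.76 − 117374.76)(53055.24 − 44142.01)] = √[10479 × 8913.23] = 9664.4574
r = -1194.54 / 9664.4574 ≈ -0.124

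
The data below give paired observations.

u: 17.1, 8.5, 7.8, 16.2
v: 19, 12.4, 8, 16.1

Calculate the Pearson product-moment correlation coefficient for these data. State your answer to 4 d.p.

0.9284

n = 4, Σu = 49.6, Σv = 55.5, Σu² = 687.94, Σv² = 837.97, Σuv = 753.52
nΣuv − ΣuΣv = 3014.08 − 2752.8 = 261.28
nΣu² − (Σu)² = 2751.76 − 2460.16 = 291.6; nΣv² − (Σv)² = 3351.88 − 3080.25 = 271.63
r = 261.28 / √(291.6 × 271.63) = 261.28 / 281.4379 ≈ 0.9284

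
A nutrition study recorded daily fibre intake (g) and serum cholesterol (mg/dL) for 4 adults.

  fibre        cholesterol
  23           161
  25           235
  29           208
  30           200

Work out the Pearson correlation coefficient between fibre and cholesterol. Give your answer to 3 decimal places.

0.340

n = 4, Σx = 107, Σy = 804, Σx² = 2895, Σy² = 164410, Σxy = 21610
nΣxy − ΣxΣy = 86440 − 86028 = 412
nΣx² − (Σx)² = 11580 − 11449 = 131; nΣy² − (Σy)² = 657640 − 646416 = 11224
r = 412 / √(131 × 11224) = 412 / 1212.5774 ≈ 0.340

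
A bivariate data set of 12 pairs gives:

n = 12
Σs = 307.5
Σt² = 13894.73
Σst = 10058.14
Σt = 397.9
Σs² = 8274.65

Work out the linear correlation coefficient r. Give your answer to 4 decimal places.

-0.2624

r = (nΣst − ΣsΣt) / √[(nΣs² − (Σs)²)(nΣt² − (Σt)²)]
Numerator: 12×10058.14 − 307.5×397.9 = -1656.57
Denominator: √[(99295.8 − 94556.25)(166736.76 − 158324.41)] = √[4739.55 × 8412.35] = 6314.3292
r = -1656.57 / 6314.3292 ≈ -0.2624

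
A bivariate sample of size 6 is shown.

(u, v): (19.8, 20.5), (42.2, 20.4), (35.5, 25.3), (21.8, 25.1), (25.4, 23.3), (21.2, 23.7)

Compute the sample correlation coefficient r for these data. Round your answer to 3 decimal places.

n = 6, Σu = 165.9, Σv = 138.3, Σu² = 5002.97, Σv² = 3211.09, Σuv = 3806.37
nΣuv − ΣuΣv = 22838.22 − 22943.97 = -105.75
nΣu² − (Σu)² = 30017.82 − 27522.81 = 2495.01; nΣv² − (Σv)² = 19266.54 − 19126.89 = 139.65
r = -105.75 / √(2495.01 × 139.65) = -105.75 / 590.2780 ≈ -0.179

-0.179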